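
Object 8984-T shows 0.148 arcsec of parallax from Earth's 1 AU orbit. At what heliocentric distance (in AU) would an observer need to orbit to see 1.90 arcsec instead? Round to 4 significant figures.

12.84 AU

Parallax scales linearly with baseline: p ∝ B, so B = p_target / p_Earth × 1 AU.
B = 1.90 / 0.148 = 12.838 AU.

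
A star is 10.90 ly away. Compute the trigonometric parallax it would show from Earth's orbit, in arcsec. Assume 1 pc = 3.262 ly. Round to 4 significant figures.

0.2993 arcsec

d = 10.90 ly ÷ 3.262 = 3.3415 pc.
p = 1/d = 1/3.3415 = 0.29927 arcsec.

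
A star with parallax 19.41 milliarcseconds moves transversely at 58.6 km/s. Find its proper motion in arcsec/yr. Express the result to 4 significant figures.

0.2400 arcsec/yr

d = 1/p = 1/0.01941″ = 51.52 pc.
μ = v_t / (4.74 d) = 58.6 / (4.74 × 51.52) = 58.6 / 244.2 = 0.23997 ″/yr.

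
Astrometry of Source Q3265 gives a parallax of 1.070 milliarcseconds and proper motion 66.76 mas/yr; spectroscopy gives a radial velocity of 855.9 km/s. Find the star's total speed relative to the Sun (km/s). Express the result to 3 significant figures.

d = 1/p = 1/0.001070″ = 934.58 pc.
μ = 66.76 mas/yr = 0.06676 ″/yr.
v_t = 4.740 μ d = 4.740 × 0.06676 × 934.58 = 295.74 km/s.
v = √(v_r² + v_t²) = √(855.9² + 295.74²) = √820027 = 905.55 km/s.

906 km/s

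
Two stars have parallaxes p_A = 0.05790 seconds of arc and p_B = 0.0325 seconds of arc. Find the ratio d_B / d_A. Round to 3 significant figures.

Since d = 1/p, d_B/d_A = p_A/p_B.
= 0.05790 / 0.0325 = 1.7815.

1.78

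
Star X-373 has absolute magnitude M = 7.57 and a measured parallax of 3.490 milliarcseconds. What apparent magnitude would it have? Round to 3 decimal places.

m = 14.856

d = 1/p = 1/0.003490″ = 286.53 pc.
m − M = 5 log₁₀ d − 5 = 5 log₁₀(286.53) − 5 = 12.2859 − 5 = 7.2859.
m = M + (m − M) = 7.57 + 7.2859 = 14.856.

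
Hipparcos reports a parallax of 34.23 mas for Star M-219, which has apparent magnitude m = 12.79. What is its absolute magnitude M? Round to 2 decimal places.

d = 1/p = 1/0.03423″ = 29.214 pc.
m − M = 5 log₁₀(29.214) − 5 = 7.3280 − 5 = 2.3280.
M = m − (m − M) = 12.79 − 2.3280 = 10.46.

M = 10.46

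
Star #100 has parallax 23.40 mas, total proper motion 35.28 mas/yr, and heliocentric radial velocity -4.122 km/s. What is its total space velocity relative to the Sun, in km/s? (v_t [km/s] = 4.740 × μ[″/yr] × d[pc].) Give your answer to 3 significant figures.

d = 1/p = 1/0.02340″ = 42.735 pc.
μ = 35.28 mas/yr = 0.03528 ″/yr.
v_t = 4.740 μ d = 4.740 × 0.03528 × 42.735 = 7.1465 km/s.
v = √(v_r² + v_t²) = √((-4.122)² + 7.1465²) = √68.0633 = 8.25 km/s.

8.25 km/s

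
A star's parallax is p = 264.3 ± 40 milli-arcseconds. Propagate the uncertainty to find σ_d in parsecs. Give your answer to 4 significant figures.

0.5726 pc

d = 1/p, so σ_d = σ_p / p².
σ_d = 0.0400 / (0.2643)² = 0.0400 / 0.069854 = 0.57262 pc.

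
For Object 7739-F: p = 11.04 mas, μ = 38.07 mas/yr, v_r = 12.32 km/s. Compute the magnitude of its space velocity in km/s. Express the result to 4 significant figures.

d = 1/p = 1/0.01104″ = 90.58 pc.
μ = 38.07 mas/yr = 0.03807 ″/yr.
v_t = 4.740 μ d = 4.740 × 0.03807 × 90.58 = 16.345 km/s.
v = √(v_r² + v_t²) = √(12.32² + 16.345²) = √418.941 = 20.468 km/s.

20.47 km/s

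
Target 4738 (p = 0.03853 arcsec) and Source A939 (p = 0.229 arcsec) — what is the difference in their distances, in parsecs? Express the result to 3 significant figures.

d_A = 1/0.03853″ = 25.954 pc; d_B = 1/0.2290″ = 4.3668 pc.
|d_B − d_A| = |4.3668 − 25.954| = 21.587 pc.

21.6 pc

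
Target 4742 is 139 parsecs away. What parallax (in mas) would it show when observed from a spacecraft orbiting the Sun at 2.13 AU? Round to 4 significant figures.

15.32 mas

p (arcsec) = B (AU) / d (pc).
p = 2.13 / 139 = 0.015324 arcsec = 15.324 mas.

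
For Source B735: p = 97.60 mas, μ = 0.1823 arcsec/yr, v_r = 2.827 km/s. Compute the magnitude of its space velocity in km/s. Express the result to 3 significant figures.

9.29 km/s

d = 1/p = 1/0.09760″ = 10.246 pc.
v_t = 4.740 μ d = 4.740 × 0.1823 × 10.246 = 8.8536 km/s.
v = √(v_r² + v_t²) = √(2.827² + 8.8536²) = √86.3782 = 9.294 km/s.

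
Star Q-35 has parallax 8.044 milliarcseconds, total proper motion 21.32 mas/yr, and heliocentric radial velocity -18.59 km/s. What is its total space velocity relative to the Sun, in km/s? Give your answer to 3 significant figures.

22.4 km/s

d = 1/p = 1/0.008044″ = 124.32 pc.
μ = 21.32 mas/yr = 0.02132 ″/yr.
v_t = 4.740 μ d = 4.740 × 0.02132 × 124.32 = 12.563 km/s.
v = √(v_r² + v_t²) = √((-18.59)² + 12.563²) = √503.417 = 22.437 km/s.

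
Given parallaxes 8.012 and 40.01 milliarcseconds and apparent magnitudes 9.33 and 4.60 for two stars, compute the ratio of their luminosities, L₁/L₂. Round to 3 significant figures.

d₁ = 1/p₁ = 1/0.008012″ = 124.81 pc; d₂ = 1/p₂ = 1/0.04001″ = 24.994 pc.
M₁ = m₁ − 5 log₁₀ d₁ + 5 = 9.33 − 10.4812 + 5 = 3.8488.
M₂ = 4.60 − 6.9892 + 5 = 2.6108.
L₁/L₂ = 10^(0.4(M₂ − M₁)) = 10^(0.4 × (-1.2380)) = 10^(-0.49520) = 0.31974.

L₁/L₂ = 0.320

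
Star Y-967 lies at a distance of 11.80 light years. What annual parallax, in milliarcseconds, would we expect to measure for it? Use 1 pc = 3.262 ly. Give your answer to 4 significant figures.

d = 11.80 ly ÷ 3.262 = 3.6174 pc.
p = 1/d = 1/3.6174 = 0.27644 arcsec.
= 0.27644 × 1000 = 276.44 mas.

276.4 mas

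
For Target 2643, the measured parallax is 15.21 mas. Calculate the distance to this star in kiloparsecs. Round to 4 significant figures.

p = 15.21 mas = 0.01521 arcsec.
d = 1/p = 1/0.01521 = 65.746 pc.
= 0.065746 kpc.

0.06575 kpc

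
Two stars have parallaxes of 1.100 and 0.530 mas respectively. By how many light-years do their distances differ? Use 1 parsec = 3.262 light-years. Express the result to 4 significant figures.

d_A = 1/0.001100″ = 909.09 pc; d_B = 1/0.0005300″ = 1886.8 pc.
|d_B − d_A| = |1886.8 − 909.09| = 977.71 pc = 977.71 × 3.262 ly = 3189.3 ly.

3189 ly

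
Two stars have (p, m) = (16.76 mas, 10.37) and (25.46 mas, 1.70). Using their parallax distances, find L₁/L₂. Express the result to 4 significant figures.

d₁ = 1/p₁ = 1/0.01676″ = 59.666 pc; d₂ = 1/p₂ = 1/0.02546″ = 39.277 pc.
M₁ = m₁ − 5 log₁₀ d₁ + 5 = 10.37 − 8.8786 + 5 = 6.4914.
M₂ = 1.70 − 7.9707 + 5 = -1.2707.
L₁/L₂ = 10^(0.4(M₂ − M₁)) = 10^(0.4 × (-7.7621)) = 10^(-3.10484) = 0.00078552.

L₁/L₂ = 0.0007855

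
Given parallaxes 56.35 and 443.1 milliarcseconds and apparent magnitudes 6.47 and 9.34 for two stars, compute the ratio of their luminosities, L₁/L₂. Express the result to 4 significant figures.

d₁ = 1/p₁ = 1/0.05635″ = 17.746 pc; d₂ = 1/p₂ = 1/0.4431″ = 2.2568 pc.
M₁ = m₁ − 5 log₁₀ d₁ + 5 = 6.47 − 6.2455 + 5 = 5.2245.
M₂ = 9.34 − 1.7675 + 5 = 12.5725.
L₁/L₂ = 10^(0.4(M₂ − M₁)) = 10^(0.4 × 7.3480) = 10^2.93920 = 869.36.

L₁/L₂ = 869.4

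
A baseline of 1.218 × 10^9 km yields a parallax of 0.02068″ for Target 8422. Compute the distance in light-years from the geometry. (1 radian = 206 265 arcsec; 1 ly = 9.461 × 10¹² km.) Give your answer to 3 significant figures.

1280 ly

θ = 0.02068″ = 0.02068/206265 = 1.0026 × 10^-7 rad.
d = B/θ = (1.218 × 10^9) / (1.0026 × 10^-7) = 1.2148 × 10^16 km = (1.2148 × 10^16) / (9.461 × 10^12) ly = 1284 ly.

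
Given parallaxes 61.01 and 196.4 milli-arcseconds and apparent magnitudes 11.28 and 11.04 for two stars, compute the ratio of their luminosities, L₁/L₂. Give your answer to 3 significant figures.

d₁ = 1/p₁ = 1/0.06101″ = 16.391 pc; d₂ = 1/p₂ = 1/0.1964″ = 5.0916 pc.
M₁ = m₁ − 5 log₁₀ d₁ + 5 = 11.28 − 6.0730 + 5 = 10.2070.
M₂ = 11.04 − 3.5343 + 5 = 12.5057.
L₁/L₂ = 10^(0.4(M₂ − M₁)) = 10^(0.4 × 2.2987) = 10^0.91948 = 8.3077.

L₁/L₂ = 8.31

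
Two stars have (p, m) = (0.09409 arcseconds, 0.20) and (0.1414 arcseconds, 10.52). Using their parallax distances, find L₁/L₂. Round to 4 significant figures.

L₁/L₂ = 30330

d₁ = 1/p₁ = 1/0.09409″ = 10.628 pc; d₂ = 1/p₂ = 1/0.1414″ = 7.0721 pc.
M₁ = m₁ − 5 log₁₀ d₁ + 5 = 0.20 − 5.1323 + 5 = 0.0677.
M₂ = 10.52 − 4.2477 + 5 = 11.2723.
L₁/L₂ = 10^(0.4(M₂ − M₁)) = 10^(0.4 × 11.2046) = 10^4.48184 = 30328.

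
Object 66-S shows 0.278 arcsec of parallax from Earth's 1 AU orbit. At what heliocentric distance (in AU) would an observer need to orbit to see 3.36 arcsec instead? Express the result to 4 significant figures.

Parallax scales linearly with baseline: p ∝ B, so B = p_target / p_Earth × 1 AU.
B = 3.36 / 0.278 = 12.086 AU.

12.09 AU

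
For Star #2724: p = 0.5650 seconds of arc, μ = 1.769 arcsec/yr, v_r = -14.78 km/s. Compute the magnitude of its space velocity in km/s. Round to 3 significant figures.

20.9 km/s

d = 1/p = 1/0.5650″ = 1.7699 pc.
v_t = 4.740 μ d = 4.740 × 1.769 × 1.7699 = 14.841 km/s.
v = √(v_r² + v_t²) = √((-14.78)² + 14.841²) = √438.704 = 20.945 km/s.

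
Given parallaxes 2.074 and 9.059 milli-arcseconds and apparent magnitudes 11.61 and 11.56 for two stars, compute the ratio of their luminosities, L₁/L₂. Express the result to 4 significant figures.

L₁/L₂ = 18.22

d₁ = 1/p₁ = 1/0.002074″ = 482.16 pc; d₂ = 1/p₂ = 1/0.009059″ = 110.39 pc.
M₁ = m₁ − 5 log₁₀ d₁ + 5 = 11.61 − 13.4160 + 5 = 3.1940.
M₂ = 11.56 − 10.2146 + 5 = 6.3454.
L₁/L₂ = 10^(0.4(M₂ − M₁)) = 10^(0.4 × 3.1514) = 10^1.26056 = 18.22.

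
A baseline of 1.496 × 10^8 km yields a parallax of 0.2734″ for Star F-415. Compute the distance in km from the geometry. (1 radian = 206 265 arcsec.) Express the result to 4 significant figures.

1.129 × 10^14 km

θ = 0.2734″ = 0.2734/206265 = 1.3255 × 10^-6 rad.
d = B/θ = (1.496 × 10^8) / (1.3255 × 10^-6) = 1.1286 × 10^14 km.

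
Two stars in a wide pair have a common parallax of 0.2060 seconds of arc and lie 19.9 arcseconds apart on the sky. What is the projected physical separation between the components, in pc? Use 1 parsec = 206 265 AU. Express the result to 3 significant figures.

d = 1/p = 1/0.2060″ = 4.8544 pc.
At distance d (pc), an angle of θ arcsec spans θ·d AU: s = 19.9 × 4.8544 = 96.603 AU.
= 96.603 / 206265 = 0.00046834 pc.

0.000468 pc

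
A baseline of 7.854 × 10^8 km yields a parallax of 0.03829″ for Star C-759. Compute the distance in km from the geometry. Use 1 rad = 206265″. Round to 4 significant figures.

θ = 0.03829″ = 0.03829/206265 = 1.8563 × 10^-7 rad.
d = B/θ = (7.854 × 10^8) / (1.8563 × 10^-7) = 4.2310 × 10^15 km.

4.231 × 10^15 km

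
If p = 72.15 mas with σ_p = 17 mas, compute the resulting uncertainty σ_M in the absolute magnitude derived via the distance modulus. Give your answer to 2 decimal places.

M = m − 5 log₁₀ d + 5 = m + 5 log₁₀ p + 5, so ∂M/∂p = 5/(p ln 10).
σ_M = (5/ln 10) · (σ_p/p) = 2.1715 × 17/72.15 = 2.1715 × 0.23562 = 0.51165.

σ_M = 0.51 mag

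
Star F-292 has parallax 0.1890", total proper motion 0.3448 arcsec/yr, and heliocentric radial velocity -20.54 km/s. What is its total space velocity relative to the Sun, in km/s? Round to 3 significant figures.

22.3 km/s

d = 1/p = 1/0.1890″ = 5.291 pc.
v_t = 4.740 μ d = 4.740 × 0.3448 × 5.291 = 8.6474 km/s.
v = √(v_r² + v_t²) = √((-20.54)² + 8.6474²) = √496.669 = 22.286 km/s.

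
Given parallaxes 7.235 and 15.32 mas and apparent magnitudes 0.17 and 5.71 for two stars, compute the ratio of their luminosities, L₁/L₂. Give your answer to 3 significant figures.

L₁/L₂ = 737

d₁ = 1/p₁ = 1/0.007235″ = 138.22 pc; d₂ = 1/p₂ = 1/0.01532″ = 65.274 pc.
M₁ = m₁ − 5 log₁₀ d₁ + 5 = 0.17 − 10.7029 + 5 = -5.5329.
M₂ = 5.71 − 9.0737 + 5 = 1.6363.
L₁/L₂ = 10^(0.4(M₂ − M₁)) = 10^(0.4 × 7.1692) = 10^2.86768 = 737.36.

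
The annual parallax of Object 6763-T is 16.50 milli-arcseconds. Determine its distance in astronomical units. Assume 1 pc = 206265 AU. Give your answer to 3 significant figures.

1.25 × 10^7 AU

p = 16.50 milli-arcseconds = 0.01650 arcsec.
d = 1/p = 1/0.01650 = 60.606 pc.
In AU: 60.606 × 206265 = 1.2501 × 10^7 AU.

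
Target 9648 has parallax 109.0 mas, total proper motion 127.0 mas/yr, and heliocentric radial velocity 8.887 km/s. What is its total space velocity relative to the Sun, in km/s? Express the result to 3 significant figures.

d = 1/p = 1/0.1090″ = 9.1743 pc.
μ = 127.0 mas/yr = 0.1270 ″/yr.
v_t = 4.740 μ d = 4.740 × 0.1270 × 9.1743 = 5.5227 km/s.
v = √(v_r² + v_t²) = √(8.887² + 5.5227²) = √109.479 = 10.463 km/s.

10.5 km/s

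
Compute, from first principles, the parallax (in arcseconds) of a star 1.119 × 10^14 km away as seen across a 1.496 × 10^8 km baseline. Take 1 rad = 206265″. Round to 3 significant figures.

θ ≈ B/d = (1.496 × 10^8) / (1.119 × 10^14) = 1.3369 × 10^-6 rad.
In arcseconds: 1.3369 × 10^-6 × 206265 = 0.27576″.

0.276 arcsec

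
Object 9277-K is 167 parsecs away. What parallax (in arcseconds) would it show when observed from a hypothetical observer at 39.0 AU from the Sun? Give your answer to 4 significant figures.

p (arcsec) = B (AU) / d (pc).
p = 39.0 / 167 = 0.23353 arcsec.

0.2335 arcsec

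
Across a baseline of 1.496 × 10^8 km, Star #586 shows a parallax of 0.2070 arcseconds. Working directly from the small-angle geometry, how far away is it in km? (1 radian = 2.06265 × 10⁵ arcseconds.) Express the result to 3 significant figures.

1.49 × 10^14 km

θ = 0.2070″ = 0.2070/206265 = 1.0036 × 10^-6 rad.
d = B/θ = (1.496 × 10^8) / (1.0036 × 10^-6) = 1.4906 × 10^14 km.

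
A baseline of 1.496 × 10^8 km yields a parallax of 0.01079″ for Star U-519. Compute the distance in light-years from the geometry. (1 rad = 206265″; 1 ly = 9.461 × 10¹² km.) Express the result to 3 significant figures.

302 ly

θ = 0.01079″ = 0.01079/206265 = 5.2311 × 10^-8 rad.
d = B/θ = (1.496 × 10^8) / (5.2311 × 10^-8) = 2.8598 × 10^15 km = (2.8598 × 10^15) / (9.461 × 10^12) ly = 302.27 ly.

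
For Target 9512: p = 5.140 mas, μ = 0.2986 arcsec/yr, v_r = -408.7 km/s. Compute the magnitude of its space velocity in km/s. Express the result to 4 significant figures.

d = 1/p = 1/0.005140″ = 194.55 pc.
v_t = 4.740 μ d = 4.740 × 0.2986 × 194.55 = 275.36 km/s.
v = √(v_r² + v_t²) = √((-408.7)² + 275.36²) = √242859 = 492.81 km/s.

492.8 km/s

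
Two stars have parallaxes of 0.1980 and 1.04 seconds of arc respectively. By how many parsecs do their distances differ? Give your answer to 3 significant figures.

4.09 pc

d_A = 1/0.1980″ = 5.0505 pc; d_B = 1/1.040″ = 0.96154 pc.
|d_B − d_A| = |0.96154 − 5.0505| = 4.089 pc.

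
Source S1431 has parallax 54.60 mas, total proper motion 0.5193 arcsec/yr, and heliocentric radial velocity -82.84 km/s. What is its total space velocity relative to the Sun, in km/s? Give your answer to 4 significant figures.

d = 1/p = 1/0.05460″ = 18.315 pc.
v_t = 4.740 μ d = 4.740 × 0.5193 × 18.315 = 45.082 km/s.
v = √(v_r² + v_t²) = √((-82.84)² + 45.082²) = √8894.85 = 94.313 km/s.

94.31 km/s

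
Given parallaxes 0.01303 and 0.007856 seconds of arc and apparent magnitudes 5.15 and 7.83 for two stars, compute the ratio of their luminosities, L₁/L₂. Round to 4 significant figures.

d₁ = 1/p₁ = 1/0.01303″ = 76.746 pc; d₂ = 1/p₂ = 1/0.007856″ = 127.29 pc.
M₁ = m₁ − 5 log₁₀ d₁ + 5 = 5.15 − 9.4253 + 5 = 0.7247.
M₂ = 7.83 − 10.5240 + 5 = 2.3060.
L₁/L₂ = 10^(0.4(M₂ − M₁)) = 10^(0.4 × 1.5813) = 10^0.63252 = 4.2906.

L₁/L₂ = 4.291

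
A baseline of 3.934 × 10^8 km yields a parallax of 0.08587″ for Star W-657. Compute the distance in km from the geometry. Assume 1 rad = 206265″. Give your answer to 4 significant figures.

9.450 × 10^14 km

θ = 0.08587″ = 0.08587/206265 = 4.1631 × 10^-7 rad.
d = B/θ = (3.934 × 10^8) / (4.1631 × 10^-7) = 9.4497 × 10^14 km.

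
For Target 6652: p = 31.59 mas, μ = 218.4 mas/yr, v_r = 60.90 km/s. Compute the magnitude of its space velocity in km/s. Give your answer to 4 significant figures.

d = 1/p = 1/0.03159″ = 31.656 pc.
μ = 218.4 mas/yr = 0.2184 ″/yr.
v_t = 4.740 μ d = 4.740 × 0.2184 × 31.656 = 32.771 km/s.
v = √(v_r² + v_t²) = √(60.90² + 32.771²) = √4782.75 = 69.157 km/s.

69.16 km/s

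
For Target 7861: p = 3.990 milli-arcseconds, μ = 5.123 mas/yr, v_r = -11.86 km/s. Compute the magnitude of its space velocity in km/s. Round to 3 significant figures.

13.3 km/s

d = 1/p = 1/0.003990″ = 250.63 pc.
μ = 5.123 mas/yr = 0.005123 ″/yr.
v_t = 4.740 μ d = 4.740 × 0.005123 × 250.63 = 6.0861 km/s.
v = √(v_r² + v_t²) = √((-11.86)² + 6.0861²) = √177.7 = 13.33 km/s.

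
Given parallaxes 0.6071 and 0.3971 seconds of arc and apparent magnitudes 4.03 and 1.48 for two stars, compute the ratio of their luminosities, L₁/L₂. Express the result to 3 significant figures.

d₁ = 1/p₁ = 1/0.6071″ = 1.6472 pc; d₂ = 1/p₂ = 1/0.3971″ = 2.5183 pc.
M₁ = m₁ − 5 log₁₀ d₁ + 5 = 4.03 − 1.0837 + 5 = 7.9463.
M₂ = 1.48 − 2.0055 + 5 = 4.4745.
L₁/L₂ = 10^(0.4(M₂ − M₁)) = 10^(0.4 × (-3.4718)) = 10^(-1.38872) = 0.040858.

L₁/L₂ = 0.0409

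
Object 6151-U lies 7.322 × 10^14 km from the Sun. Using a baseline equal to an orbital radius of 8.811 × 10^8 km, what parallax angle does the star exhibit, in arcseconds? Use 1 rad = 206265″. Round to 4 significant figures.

0.2482 arcsec

θ ≈ B/d = (8.811 × 10^8) / (7.322 × 10^14) = 1.2034 × 10^-6 rad.
In arcseconds: 1.2034 × 10^-6 × 206265 = 0.24822″.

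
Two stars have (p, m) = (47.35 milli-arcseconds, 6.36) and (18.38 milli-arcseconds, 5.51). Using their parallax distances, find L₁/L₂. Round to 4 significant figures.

d₁ = 1/p₁ = 1/0.04735″ = 21.119 pc; d₂ = 1/p₂ = 1/0.01838″ = 54.407 pc.
M₁ = m₁ − 5 log₁₀ d₁ + 5 = 6.36 − 6.6234 + 5 = 4.7366.
M₂ = 5.51 − 8.6783 + 5 = 1.8317.
L₁/L₂ = 10^(0.4(M₂ − M₁)) = 10^(0.4 × (-2.9049)) = 10^(-1.16196) = 0.068872.

L₁/L₂ = 0.06887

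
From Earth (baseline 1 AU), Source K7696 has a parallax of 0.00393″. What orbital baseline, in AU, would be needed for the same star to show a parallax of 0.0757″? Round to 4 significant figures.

19.26 AU

Parallax scales linearly with baseline: p ∝ B, so B = p_target / p_Earth × 1 AU.
B = 0.0757 / 0.00393 = 19.262 AU.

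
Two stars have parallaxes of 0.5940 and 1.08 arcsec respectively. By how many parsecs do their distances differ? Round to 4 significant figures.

0.7576 pc

d_A = 1/0.5940″ = 1.6835 pc; d_B = 1/1.080″ = 0.92593 pc.
|d_B − d_A| = |0.92593 − 1.6835| = 0.75757 pc.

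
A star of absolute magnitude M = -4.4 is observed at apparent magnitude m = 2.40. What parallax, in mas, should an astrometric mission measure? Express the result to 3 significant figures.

4.37 mas

m − M = 2.40 − (-4.4) = 6.80.
d = 10^((m−M)/5 + 1) = 10^2.360 = 229.09 pc.
p = 1/d = 1/229.09 = 0.0043651 arcsec = 4.3651 mas.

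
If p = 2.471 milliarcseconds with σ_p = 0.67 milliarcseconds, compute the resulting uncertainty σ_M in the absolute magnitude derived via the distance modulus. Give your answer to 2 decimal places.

σ_M = 0.59 mag

M = m − 5 log₁₀ d + 5 = m + 5 log₁₀ p + 5, so ∂M/∂p = 5/(p ln 10).
σ_M = (5/ln 10) · (σ_p/p) = 2.1715 × 0.67/2.471 = 2.1715 × 0.27115 = 0.5888.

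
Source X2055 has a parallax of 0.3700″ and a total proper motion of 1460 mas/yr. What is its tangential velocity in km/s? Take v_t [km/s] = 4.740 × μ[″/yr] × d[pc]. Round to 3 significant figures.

d = 1/p = 1/0.3700″ = 2.7027 pc.
μ = 1460 mas/yr = 1.46 ″/yr.
v_t = 4.74 × μ × d = 4.74 × 1.46 × 2.7027 = 18.704 km/s.

18.7 km/s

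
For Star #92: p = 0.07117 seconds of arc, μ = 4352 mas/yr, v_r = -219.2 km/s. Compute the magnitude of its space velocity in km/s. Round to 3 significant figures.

d = 1/p = 1/0.07117″ = 14.051 pc.
μ = 4352 mas/yr = 4.352 ″/yr.
v_t = 4.740 μ d = 4.740 × 4.352 × 14.051 = 289.85 km/s.
v = √(v_r² + v_t²) = √((-219.2)² + 289.85²) = √132062 = 363.4 km/s.

363 km/s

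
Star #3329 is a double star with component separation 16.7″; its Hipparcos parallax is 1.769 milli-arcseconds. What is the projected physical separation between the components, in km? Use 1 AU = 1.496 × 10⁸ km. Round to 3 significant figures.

d = 1/p = 1/0.001769″ = 565.29 pc.
At distance d (pc), an angle of θ arcsec spans θ·d AU: s = 16.7 × 565.29 = 9440.3 AU.
= 9440.3 × 1.496 × 10⁸ km = 1.4123 × 10^12 km.

1.41 × 10^12 km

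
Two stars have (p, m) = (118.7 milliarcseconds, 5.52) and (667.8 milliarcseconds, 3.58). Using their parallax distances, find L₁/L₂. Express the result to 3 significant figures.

L₁/L₂ = 5.30

d₁ = 1/p₁ = 1/0.1187″ = 8.4246 pc; d₂ = 1/p₂ = 1/0.6678″ = 1.4975 pc.
M₁ = m₁ − 5 log₁₀ d₁ + 5 = 5.52 − 4.6277 + 5 = 5.8923.
M₂ = 3.58 − 0.8768 + 5 = 7.7032.
L₁/L₂ = 10^(0.4(M₂ − M₁)) = 10^(0.4 × 1.8109) = 10^0.72436 = 5.301.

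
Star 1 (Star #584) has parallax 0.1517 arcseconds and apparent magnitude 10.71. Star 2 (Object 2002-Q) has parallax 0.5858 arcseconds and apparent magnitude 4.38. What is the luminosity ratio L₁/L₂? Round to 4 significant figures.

L₁/L₂ = 0.04381

d₁ = 1/p₁ = 1/0.1517″ = 6.592 pc; d₂ = 1/p₂ = 1/0.5858″ = 1.7071 pc.
M₁ = m₁ − 5 log₁₀ d₁ + 5 = 10.71 − 4.0951 + 5 = 11.6149.
M₂ = 4.38 − 1.1613 + 5 = 8.2187.
L₁/L₂ = 10^(0.4(M₂ − M₁)) = 10^(0.4 × (-3.3962)) = 10^(-1.35848) = 0.043805.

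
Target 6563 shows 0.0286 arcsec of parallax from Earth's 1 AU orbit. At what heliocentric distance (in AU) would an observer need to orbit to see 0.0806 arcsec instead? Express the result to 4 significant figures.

Parallax scales linearly with baseline: p ∝ B, so B = p_target / p_Earth × 1 AU.
B = 0.0806 / 0.0286 = 2.8182 AU.

2.818 AU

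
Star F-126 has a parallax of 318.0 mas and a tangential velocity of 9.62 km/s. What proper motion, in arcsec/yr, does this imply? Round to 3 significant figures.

d = 1/p = 1/0.3180″ = 3.1447 pc.
μ = v_t / (4.74 d) = 9.62 / (4.74 × 3.1447) = 9.62 / 14.906 = 0.64538 ″/yr.

0.645 arcsec/yr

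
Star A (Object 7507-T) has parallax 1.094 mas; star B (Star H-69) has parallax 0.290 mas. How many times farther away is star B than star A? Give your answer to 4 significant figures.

Since d = 1/p, d_B/d_A = p_A/p_B.
= 1.094 / 0.290 = 3.7724.

3.772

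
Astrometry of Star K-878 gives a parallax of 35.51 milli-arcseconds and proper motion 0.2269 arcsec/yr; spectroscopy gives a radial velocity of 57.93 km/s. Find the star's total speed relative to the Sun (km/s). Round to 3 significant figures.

65.4 km/s

d = 1/p = 1/0.03551″ = 28.161 pc.
v_t = 4.740 μ d = 4.740 × 0.2269 × 28.161 = 30.287 km/s.
v = √(v_r² + v_t²) = √(57.93² + 30.287²) = √4273.19 = 65.37 km/s.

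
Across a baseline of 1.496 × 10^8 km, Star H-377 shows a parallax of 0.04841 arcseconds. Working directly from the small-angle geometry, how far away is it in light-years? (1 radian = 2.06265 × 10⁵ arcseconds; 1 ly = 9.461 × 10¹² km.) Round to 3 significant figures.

θ = 0.04841″ = 0.04841/206265 = 2.3470 × 10^-7 rad.
d = B/θ = (1.496 × 10^8) / (2.3470 × 10^-7) = 6.3741 × 10^14 km = (6.3741 × 10^14) / (9.461 × 10^12) ly = 67.372 ly.

67.4 ly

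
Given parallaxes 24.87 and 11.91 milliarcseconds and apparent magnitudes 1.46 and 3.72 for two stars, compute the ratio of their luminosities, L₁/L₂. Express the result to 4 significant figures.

d₁ = 1/p₁ = 1/0.02487″ = 40.209 pc; d₂ = 1/p₂ = 1/0.01191″ = 83.963 pc.
M₁ = m₁ − 5 log₁₀ d₁ + 5 = 1.46 − 8.0216 + 5 = -1.5616.
M₂ = 3.72 − 9.6204 + 5 = -0.9004.
L₁/L₂ = 10^(0.4(M₂ − M₁)) = 10^(0.4 × 0.6612) = 10^0.26448 = 1.8386.

L₁/L₂ = 1.839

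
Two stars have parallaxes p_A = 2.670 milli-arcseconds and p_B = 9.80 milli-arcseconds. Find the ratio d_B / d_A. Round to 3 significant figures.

Since d = 1/p, d_B/d_A = p_A/p_B.
= 2.670 / 9.80 = 0.27245.

0.272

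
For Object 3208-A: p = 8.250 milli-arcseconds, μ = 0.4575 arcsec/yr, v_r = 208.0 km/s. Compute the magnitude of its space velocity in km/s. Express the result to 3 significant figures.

335 km/s

d = 1/p = 1/0.008250″ = 121.21 pc.
v_t = 4.740 μ d = 4.740 × 0.4575 × 121.21 = 262.85 km/s.
v = √(v_r² + v_t²) = √(208.0² + 262.85²) = √112354 = 335.19 km/s.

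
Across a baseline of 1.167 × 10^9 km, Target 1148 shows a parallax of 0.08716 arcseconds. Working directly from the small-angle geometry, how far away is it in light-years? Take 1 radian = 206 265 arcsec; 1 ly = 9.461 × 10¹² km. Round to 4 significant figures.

291.9 ly

θ = 0.08716″ = 0.08716/206265 = 4.2256 × 10^-7 rad.
d = B/θ = (1.167 × 10^9) / (4.2256 × 10^-7) = 2.7617 × 10^15 km = (2.7617 × 10^15) / (9.461 × 10^12) ly = 291.9 ly.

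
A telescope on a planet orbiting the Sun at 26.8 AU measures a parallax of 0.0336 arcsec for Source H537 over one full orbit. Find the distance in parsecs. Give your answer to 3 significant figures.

With baseline B (in AU) and parallax p (in arcsec), d = B/p parsecs.
d = 26.8 / 0.0336 = 797.62 pc.

798 pc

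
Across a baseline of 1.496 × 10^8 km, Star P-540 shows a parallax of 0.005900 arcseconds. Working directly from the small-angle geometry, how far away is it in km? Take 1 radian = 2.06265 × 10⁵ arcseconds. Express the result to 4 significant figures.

5.230 × 10^15 km

θ = 0.005900″ = 0.005900/206265 = 2.8604 × 10^-8 rad.
d = B/θ = (1.496 × 10^8) / (2.8604 × 10^-8) = 5.2300 × 10^15 km.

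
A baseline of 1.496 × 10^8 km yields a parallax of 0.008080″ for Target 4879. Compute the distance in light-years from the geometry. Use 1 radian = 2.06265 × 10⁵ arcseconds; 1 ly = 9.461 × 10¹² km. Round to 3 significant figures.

404 ly

θ = 0.008080″ = 0.008080/206265 = 3.9173 × 10^-8 rad.
d = B/θ = (1.496 × 10^8) / (3.9173 × 10^-8) = 3.8190 × 10^15 km = (3.8190 × 10^15) / (9.461 × 10^12) ly = 403.66 ly.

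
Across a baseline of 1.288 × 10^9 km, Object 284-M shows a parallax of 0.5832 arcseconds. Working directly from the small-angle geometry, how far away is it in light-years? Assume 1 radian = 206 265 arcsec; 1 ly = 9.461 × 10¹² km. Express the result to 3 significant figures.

θ = 0.5832″ = 0.5832/206265 = 2.8274 × 10^-6 rad.
d = B/θ = (1.288 × 10^9) / (2.8274 × 10^-6) = 4.5554 × 10^14 km = (4.5554 × 10^14) / (9.461 × 10^12) ly = 48.149 ly.

48.1 ly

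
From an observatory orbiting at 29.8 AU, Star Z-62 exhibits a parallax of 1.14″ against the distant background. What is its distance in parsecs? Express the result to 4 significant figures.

With baseline B (in AU) and parallax p (in arcsec), d = B/p parsecs.
d = 29.8 / 1.14 = 26.14 pc.

26.14 pc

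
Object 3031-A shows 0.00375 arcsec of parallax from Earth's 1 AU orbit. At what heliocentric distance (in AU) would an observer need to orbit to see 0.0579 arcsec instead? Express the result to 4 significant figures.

15.44 AU

Parallax scales linearly with baseline: p ∝ B, so B = p_target / p_Earth × 1 AU.
B = 0.0579 / 0.00375 = 15.44 AU.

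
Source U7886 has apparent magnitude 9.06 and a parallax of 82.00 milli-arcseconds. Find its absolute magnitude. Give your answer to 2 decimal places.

d = 1/p = 1/0.08200″ = 12.195 pc.
m − M = 5 log₁₀(12.195) − 5 = 5.4309 − 5 = 0.4309.
M = m − (m − M) = 9.06 − 0.4309 = 8.63.

M = 8.63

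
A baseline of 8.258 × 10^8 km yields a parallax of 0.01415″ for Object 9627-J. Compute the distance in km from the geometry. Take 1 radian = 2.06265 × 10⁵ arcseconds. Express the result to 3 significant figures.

1.20 × 10^16 km

θ = 0.01415″ = 0.01415/206265 = 6.8601 × 10^-8 rad.
d = B/θ = (8.258 × 10^8) / (6.8601 × 10^-8) = 1.2038 × 10^16 km.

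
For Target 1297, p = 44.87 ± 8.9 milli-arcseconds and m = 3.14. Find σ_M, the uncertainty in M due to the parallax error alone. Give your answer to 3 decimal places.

M = m − 5 log₁₀ d + 5 = m + 5 log₁₀ p + 5, so ∂M/∂p = 5/(p ln 10).
σ_M = (5/ln 10) · (σ_p/p) = 2.1715 × 8.9/44.87 = 2.1715 × 0.19835 = 0.43072.

σ_M = 0.431 mag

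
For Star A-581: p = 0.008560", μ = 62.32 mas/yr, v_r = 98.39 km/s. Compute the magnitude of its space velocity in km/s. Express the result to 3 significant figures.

d = 1/p = 1/0.008560″ = 116.82 pc.
μ = 62.32 mas/yr = 0.06232 ″/yr.
v_t = 4.740 μ d = 4.740 × 0.06232 × 116.82 = 34.508 km/s.
v = √(v_r² + v_t²) = √(98.39² + 34.508²) = √10871.4 = 104.27 km/s.

104 km/s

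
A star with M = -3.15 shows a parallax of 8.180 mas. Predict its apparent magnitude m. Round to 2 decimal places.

m = 2.29

d = 1/p = 1/0.008180″ = 122.25 pc.
m − M = 5 log₁₀ d − 5 = 5 log₁₀(122.25) − 5 = 10.4362 − 5 = 5.4362.
m = M + (m − M) = -3.15 + 5.4362 = 2.29.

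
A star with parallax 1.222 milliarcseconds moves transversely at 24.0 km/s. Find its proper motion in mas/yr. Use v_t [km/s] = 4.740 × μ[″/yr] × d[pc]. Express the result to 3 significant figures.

d = 1/p = 1/0.001222″ = 818.33 pc.
μ = v_t / (4.74 d) = 24.0 / (4.74 × 818.33) = 24.0 / 3878.9 = 0.0061873 ″/yr = 6.1873 mas/yr.

6.19 mas/yr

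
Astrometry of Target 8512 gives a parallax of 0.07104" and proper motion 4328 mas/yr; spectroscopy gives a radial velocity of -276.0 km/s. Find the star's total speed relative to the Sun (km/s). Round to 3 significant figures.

399 km/s

d = 1/p = 1/0.07104″ = 14.077 pc.
μ = 4328 mas/yr = 4.328 ″/yr.
v_t = 4.740 μ d = 4.740 × 4.328 × 14.077 = 288.79 km/s.
v = √(v_r² + v_t²) = √((-276.0)² + 288.79²) = √159576 = 399.47 km/s.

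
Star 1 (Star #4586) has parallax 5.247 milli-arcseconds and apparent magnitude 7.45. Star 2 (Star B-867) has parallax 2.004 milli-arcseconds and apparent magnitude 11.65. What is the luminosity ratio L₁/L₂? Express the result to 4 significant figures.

d₁ = 1/p₁ = 1/0.005247″ = 190.59 pc; d₂ = 1/p₂ = 1/0.002004″ = 499 pc.
M₁ = m₁ − 5 log₁₀ d₁ + 5 = 7.45 − 11.4005 + 5 = 1.0495.
M₂ = 11.65 − 13.4905 + 5 = 3.1595.
L₁/L₂ = 10^(0.4(M₂ − M₁)) = 10^(0.4 × 2.1100) = 10^0.84400 = 6.9823.

L₁/L₂ = 6.982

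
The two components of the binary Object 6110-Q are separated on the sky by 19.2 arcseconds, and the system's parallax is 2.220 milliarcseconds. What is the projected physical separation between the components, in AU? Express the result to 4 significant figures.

8649 AU

d = 1/p = 1/0.002220″ = 450.45 pc.
At distance d (pc), an angle of θ arcsec spans θ·d AU: s = 19.2 × 450.45 = 8648.6 AU.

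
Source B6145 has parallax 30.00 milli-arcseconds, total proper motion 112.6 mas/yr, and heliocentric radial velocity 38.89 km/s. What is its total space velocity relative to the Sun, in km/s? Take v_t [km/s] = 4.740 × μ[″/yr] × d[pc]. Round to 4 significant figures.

42.77 km/s

d = 1/p = 1/0.03000″ = 33.333 pc.
μ = 112.6 mas/yr = 0.1126 ″/yr.
v_t = 4.740 μ d = 4.740 × 0.1126 × 33.333 = 17.791 km/s.
v = √(v_r² + v_t²) = √(38.89² + 17.791²) = √1828.95 = 42.766 km/s.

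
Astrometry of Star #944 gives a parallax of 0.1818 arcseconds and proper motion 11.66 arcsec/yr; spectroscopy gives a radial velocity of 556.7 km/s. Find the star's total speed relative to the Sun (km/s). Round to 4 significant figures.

634.3 km/s

d = 1/p = 1/0.1818″ = 5.5006 pc.
v_t = 4.740 μ d = 4.740 × 11.66 × 5.5006 = 304.01 km/s.
v = √(v_r² + v_t²) = √(556.7² + 304.01²) = √402337 = 634.3 km/s.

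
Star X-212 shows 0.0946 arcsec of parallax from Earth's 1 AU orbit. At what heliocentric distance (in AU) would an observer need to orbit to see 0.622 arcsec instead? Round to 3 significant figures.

Parallax scales linearly with baseline: p ∝ B, so B = p_target / p_Earth × 1 AU.
B = 0.622 / 0.0946 = 6.5751 AU.

6.58 AU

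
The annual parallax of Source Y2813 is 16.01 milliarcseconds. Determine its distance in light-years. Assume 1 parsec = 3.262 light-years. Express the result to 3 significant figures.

204 light years

p = 16.01 milliarcseconds = 0.01601 arcsec.
d = 1/p = 1/0.01601 = 62.461 pc.
In light-years: 62.461 × 3.262 = 203.75 ly.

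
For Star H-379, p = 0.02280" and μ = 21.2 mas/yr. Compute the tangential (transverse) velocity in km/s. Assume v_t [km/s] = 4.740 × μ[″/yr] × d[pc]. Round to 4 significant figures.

4.407 km/s

d = 1/p = 1/0.02280″ = 43.86 pc.
μ = 21.2 mas/yr = 0.0212 ″/yr.
v_t = 4.74 × μ × d = 4.74 × 0.0212 × 43.86 = 4.4074 km/s.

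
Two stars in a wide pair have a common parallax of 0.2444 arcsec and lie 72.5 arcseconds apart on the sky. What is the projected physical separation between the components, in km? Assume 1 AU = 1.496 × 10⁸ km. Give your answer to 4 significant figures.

d = 1/p = 1/0.2444″ = 4.0917 pc.
At distance d (pc), an angle of θ arcsec spans θ·d AU: s = 72.5 × 4.0917 = 296.65 AU.
= 296.65 × 1.496 × 10⁸ km = 4.4379 × 10^10 km.

4.438 × 10^10 km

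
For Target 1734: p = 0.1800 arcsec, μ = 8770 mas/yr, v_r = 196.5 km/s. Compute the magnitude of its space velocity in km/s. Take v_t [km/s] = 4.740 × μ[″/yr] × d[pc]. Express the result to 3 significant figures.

d = 1/p = 1/0.1800″ = 5.5556 pc.
μ = 8770 mas/yr = 8.770 ″/yr.
v_t = 4.740 μ d = 4.740 × 8.770 × 5.5556 = 230.95 km/s.
v = √(v_r² + v_t²) = √(196.5² + 230.95²) = √91950.2 = 303.23 km/s.

303 km/s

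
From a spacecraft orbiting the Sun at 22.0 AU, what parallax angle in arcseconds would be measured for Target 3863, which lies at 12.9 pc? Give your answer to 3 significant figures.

p (arcsec) = B (AU) / d (pc).
p = 22.0 / 12.9 = 1.7054 arcsec.

1.71 arcsec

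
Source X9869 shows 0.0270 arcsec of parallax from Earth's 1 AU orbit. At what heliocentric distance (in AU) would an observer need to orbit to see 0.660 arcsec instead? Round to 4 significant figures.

24.44 AU

Parallax scales linearly with baseline: p ∝ B, so B = p_target / p_Earth × 1 AU.
B = 0.660 / 0.0270 = 24.444 AU.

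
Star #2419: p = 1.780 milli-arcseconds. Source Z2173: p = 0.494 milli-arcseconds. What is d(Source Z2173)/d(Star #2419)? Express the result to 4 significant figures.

3.603

Since d = 1/p, d_B/d_A = p_A/p_B.
= 1.780 / 0.494 = 3.6032.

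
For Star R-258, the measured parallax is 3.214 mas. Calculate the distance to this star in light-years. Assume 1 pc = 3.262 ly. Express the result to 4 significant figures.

p = 3.214 mas = 0.003214 arcsec.
d = 1/p = 1/0.003214 = 311.14 pc.
In light-years: 311.14 × 3.262 = 1014.9 ly.

1015 light years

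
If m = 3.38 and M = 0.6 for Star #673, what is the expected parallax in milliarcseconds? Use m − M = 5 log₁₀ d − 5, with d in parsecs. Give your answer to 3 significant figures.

m − M = 3.38 − 0.6 = 2.78.
d = 10^((m−M)/5 + 1) = 10^1.556 = 35.975 pc.
p = 1/d = 1/35.975 = 0.027797 arcsec = 27.797 mas.

27.8 mas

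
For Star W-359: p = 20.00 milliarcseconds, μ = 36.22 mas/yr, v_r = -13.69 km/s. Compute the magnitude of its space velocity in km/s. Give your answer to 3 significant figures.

16.2 km/s

d = 1/p = 1/0.02000″ = 50 pc.
μ = 36.22 mas/yr = 0.03622 ″/yr.
v_t = 4.740 μ d = 4.740 × 0.03622 × 50 = 8.5841 km/s.
v = √(v_r² + v_t²) = √((-13.69)² + 8.5841²) = √261.103 = 16.159 km/s.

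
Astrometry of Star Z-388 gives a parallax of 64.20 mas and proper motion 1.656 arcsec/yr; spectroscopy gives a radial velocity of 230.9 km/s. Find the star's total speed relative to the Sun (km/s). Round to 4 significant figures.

d = 1/p = 1/0.06420″ = 15.576 pc.
v_t = 4.740 μ d = 4.740 × 1.656 × 15.576 = 122.26 km/s.
v = √(v_r² + v_t²) = √(230.9² + 122.26²) = √68262.3 = 261.27 km/s.

261.3 km/s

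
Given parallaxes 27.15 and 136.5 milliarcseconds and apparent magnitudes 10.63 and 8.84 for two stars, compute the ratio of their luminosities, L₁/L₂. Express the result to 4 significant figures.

L₁/L₂ = 4.861

d₁ = 1/p₁ = 1/0.02715″ = 36.832 pc; d₂ = 1/p₂ = 1/0.1365″ = 7.326 pc.
M₁ = m₁ − 5 log₁₀ d₁ + 5 = 10.63 − 7.8311 + 5 = 7.7989.
M₂ = 8.84 − 4.3243 + 5 = 9.5157.
L₁/L₂ = 10^(0.4(M₂ − M₁)) = 10^(0.4 × 1.7168) = 10^0.68672 = 4.8609.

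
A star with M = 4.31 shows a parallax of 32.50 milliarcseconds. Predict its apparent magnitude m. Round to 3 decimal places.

m = 6.751

d = 1/p = 1/0.03250″ = 30.769 pc.
m − M = 5 log₁₀ d − 5 = 5 log₁₀(30.769) − 5 = 7.4406 − 5 = 2.4406.
m = M + (m − M) = 4.31 + 2.4406 = 6.751.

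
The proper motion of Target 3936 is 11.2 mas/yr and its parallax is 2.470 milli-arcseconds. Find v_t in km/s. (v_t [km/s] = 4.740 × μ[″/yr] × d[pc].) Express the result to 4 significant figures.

21.49 km/s

d = 1/p = 1/0.002470″ = 404.86 pc.
μ = 11.2 mas/yr = 0.0112 ″/yr.
v_t = 4.74 × μ × d = 4.74 × 0.0112 × 404.86 = 21.493 km/s.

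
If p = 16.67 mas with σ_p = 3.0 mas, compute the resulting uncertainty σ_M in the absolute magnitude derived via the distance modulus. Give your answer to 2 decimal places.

σ_M = 0.39 mag

M = m − 5 log₁₀ d + 5 = m + 5 log₁₀ p + 5, so ∂M/∂p = 5/(p ln 10).
σ_M = (5/ln 10) · (σ_p/p) = 2.1715 × 3.0/16.67 = 2.1715 × 0.17996 = 0.39078.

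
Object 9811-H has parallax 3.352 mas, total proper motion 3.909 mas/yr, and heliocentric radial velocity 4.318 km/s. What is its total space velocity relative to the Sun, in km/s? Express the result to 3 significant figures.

7.01 km/s

d = 1/p = 1/0.003352″ = 298.33 pc.
μ = 3.909 mas/yr = 0.003909 ″/yr.
v_t = 4.740 μ d = 4.740 × 0.003909 × 298.33 = 5.5277 km/s.
v = √(v_r² + v_t²) = √(4.318² + 5.5277²) = √49.2006 = 7.0143 km/s.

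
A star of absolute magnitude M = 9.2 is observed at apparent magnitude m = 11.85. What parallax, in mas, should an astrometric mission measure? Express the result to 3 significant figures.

m − M = 11.85 − 9.2 = 2.65.
d = 10^((m−M)/5 + 1) = 10^1.530 = 33.884 pc.
p = 1/d = 1/33.884 = 0.029512 arcsec = 29.512 mas.

29.5 mas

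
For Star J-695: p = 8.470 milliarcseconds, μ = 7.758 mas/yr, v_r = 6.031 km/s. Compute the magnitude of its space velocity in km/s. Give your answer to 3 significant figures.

d = 1/p = 1/0.008470″ = 118.06 pc.
μ = 7.758 mas/yr = 0.007758 ″/yr.
v_t = 4.740 μ d = 4.740 × 0.007758 × 118.06 = 4.3414 km/s.
v = √(v_r² + v_t²) = √(6.031² + 4.3414²) = √55.2207 = 7.4311 km/s.

7.43 km/s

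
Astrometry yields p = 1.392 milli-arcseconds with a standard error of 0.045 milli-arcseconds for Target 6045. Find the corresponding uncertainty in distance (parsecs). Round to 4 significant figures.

d = 1/p, so σ_d = σ_p / p².
σ_d = 0.0000450 / (0.001392)² = 0.0000450 / 0.0000019377 = 23.223 pc.

23.22 pc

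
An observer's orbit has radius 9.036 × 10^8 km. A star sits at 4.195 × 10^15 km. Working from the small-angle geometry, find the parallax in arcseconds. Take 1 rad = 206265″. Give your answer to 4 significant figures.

0.04443 arcsec

θ ≈ B/d = (9.036 × 10^8) / (4.195 × 10^15) = 2.1540 × 10^-7 rad.
In arcseconds: 2.1540 × 10^-7 × 206265 = 0.044429″.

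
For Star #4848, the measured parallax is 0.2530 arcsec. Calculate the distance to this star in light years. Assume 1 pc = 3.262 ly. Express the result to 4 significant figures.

12.89 light years

d = 1/p = 1/0.2530 = 3.9526 pc.
In light-years: 3.9526 × 3.262 = 12.893 ly.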